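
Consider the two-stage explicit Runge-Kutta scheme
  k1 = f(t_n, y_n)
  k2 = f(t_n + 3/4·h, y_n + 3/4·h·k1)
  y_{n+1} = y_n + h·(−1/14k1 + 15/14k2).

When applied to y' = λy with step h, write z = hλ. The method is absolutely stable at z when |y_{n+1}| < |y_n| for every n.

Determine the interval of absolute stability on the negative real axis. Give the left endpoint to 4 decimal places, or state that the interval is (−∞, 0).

Set f=λy, z=hλ:
  k1=λy_n ⇒ h·k1=z·y_n;  k2=λ(1+3/4z)y_n ⇒ h·k2=z(1+3/4z)y_n
  y_{n+1}/y_n = 1 − 1/14z + 15/14z(1+3/4z) = 1 + z + 45/56z²
  ⇒ R(z) = 1 + z + 45/56z².

Find x<0 with |R(x)|<1.
x=-1.47: |R|=1.2664
R=1: x+45/56x²=0 ⇒ x=−56/45=-1.2444; min R=1−1/(4·45/56)=0.6889>−1
Confirm numerically:
  x=-1.199: |R|=0.95622 <1
  x=-1.158: |R|=0.91956 <1
  x=-0.760: |R|=0.70414 <1
  x=-0.693: |R|=0.69291 <1
  x=-1.838: |R|=1.87666 >1
  x=-1.298: |R|=1.05586 >1
So |R|<1 on (-1.2444, 0).

z∈(-1.2444,0).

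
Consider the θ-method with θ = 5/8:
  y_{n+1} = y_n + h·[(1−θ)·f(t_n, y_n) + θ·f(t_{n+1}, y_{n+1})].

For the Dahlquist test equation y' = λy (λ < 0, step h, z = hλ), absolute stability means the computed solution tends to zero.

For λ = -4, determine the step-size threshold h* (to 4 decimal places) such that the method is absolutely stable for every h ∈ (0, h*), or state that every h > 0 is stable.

With y'=λy (z=hλ):
  y_{n+1} = y_n + z·[3/8·y_n + 5/8·y_{n+1}] ⇒ (1 − 5/8z)y_{n+1} = (1 + 3/8z)y_n
  ⇒ R(z) = (1 + 3/8z)/(1 − 5/8z).

Boundary: |R(x)|=1, x<0.
x=-1.18: |R|=0.3209
x=-2: |R|=0.1111
x=-10: |R|=0.3793
x=-100: |R|=0.5748
θ=5/8≥1/2 ⇒ |1+3/8x|<|1−5/8x| ∀x<0 ⇒ stable on all of ℝ⁻.

interval (−∞, 0). Any h>0 works for λ=-4.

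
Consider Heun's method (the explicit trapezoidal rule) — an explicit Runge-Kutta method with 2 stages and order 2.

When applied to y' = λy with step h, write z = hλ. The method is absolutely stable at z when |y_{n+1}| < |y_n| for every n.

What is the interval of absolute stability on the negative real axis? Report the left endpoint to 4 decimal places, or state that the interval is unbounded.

(-2.0000, 0).

Test eqn y'=λy, z=hλ:
  order 2, 2-stage ⇒ R(z)=1+z+z^2/2
  (e.g. R(-0.91)=0.50405, |R|=0.50405)

Find x<0 with |R(x)|<1.
x=-0.91: |R|=0.5041
|R(-1.89)|=0.8960 |R(-1.48)|=0.6152 |R(-0.89)|=0.5061
Bisect:
  x_lo=-2.4035 |R|=1.4849  x_hi=-0.2088 |R|=0.8130
  mid=-1.30617 |R|=0.54687 →hi
  mid=-1.85485 |R|=0.86538 →hi
  mid=-2.12919 |R|=1.13753 →lo
  mid=-1.99202 |R|=0.99205 →hi
  mid=-2.06060 |R|=1.06244 →lo
  mid=-2.02631 |R|=1.02666 →lo
  mid=-2.00916 |R|=1.00921 →lo
  mid=-2.00059 |R|=1.00059 →lo
  ...
  [-2.00006,-1.99992] ⇒ x*=-2.0000
Stable set (-2.0000, 0).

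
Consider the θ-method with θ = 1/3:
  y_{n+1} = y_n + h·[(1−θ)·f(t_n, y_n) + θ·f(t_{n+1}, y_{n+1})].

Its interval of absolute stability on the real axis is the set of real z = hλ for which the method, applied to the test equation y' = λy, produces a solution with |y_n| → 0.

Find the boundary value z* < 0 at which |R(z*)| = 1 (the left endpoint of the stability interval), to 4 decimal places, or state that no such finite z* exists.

z* = -6.0000.

Set f=λy, z=hλ:
  y_{n+1} = y_n + z·[2/3·y_n + 1/3·y_{n+1}] ⇒ (1 − 1/3z)y_{n+1} = (1 + 2/3z)y_n
  so R(z) = (1 + 2/3z)/(1 − 1/3z).

Solve |R(x)|<1 on ℝ⁻.
x=-0.53: |R|=0.5496
R=−1: 1+2/3x = −1+1/3x ⇒ -1/3x=2 ⇒ x=2/(-1/3)=-6.0000
Confirm numerically:
  x=-4.587: |R|=0.81376 <1
  x=-3.378: |R|=0.58890 <1
  x=-3.299: |R|=0.57120 <1
  x=-6.547: |R|=1.05730 >1
  x=-6.253: |R|=1.02734 >1
Stable set (-6.0000, 0).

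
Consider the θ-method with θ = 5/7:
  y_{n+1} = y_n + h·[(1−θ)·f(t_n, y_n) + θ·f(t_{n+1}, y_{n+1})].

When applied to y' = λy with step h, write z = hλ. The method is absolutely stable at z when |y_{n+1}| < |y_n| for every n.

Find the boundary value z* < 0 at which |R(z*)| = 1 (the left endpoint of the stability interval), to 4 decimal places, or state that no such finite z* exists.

With y'=λy (z=hλ):
  y_{n+1} = y_n + z·[2/7·y_n + 5/7·y_{n+1}] ⇒ (1 − 5/7z)y_{n+1} = (1 + 2/7z)y_n
  so R(z) = (1 + 2/7z)/(1 − 5/7z).

Find x<0 with |R(x)|<1.
x=-0.57: |R|=0.5949
x=-2: |R|=0.1765
x=-10: |R|=0.2281
x=-100: |R|=0.3807
θ=5/7≥1/2 ⇒ |1+2/7x|<|1−5/7x| ∀x<0 ⇒ interval (−∞,0).

interval (−∞, 0).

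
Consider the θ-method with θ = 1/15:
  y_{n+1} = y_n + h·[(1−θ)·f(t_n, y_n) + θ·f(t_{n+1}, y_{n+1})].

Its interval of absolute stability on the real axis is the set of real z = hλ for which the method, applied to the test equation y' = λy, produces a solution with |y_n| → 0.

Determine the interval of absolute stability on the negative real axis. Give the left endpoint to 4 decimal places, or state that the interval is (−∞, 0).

z∈(-2.3077,0).

Test eqn y'=λy, z=hλ:
  y_{n+1} = y_n + z·[14/15·y_n + 1/15·y_{n+1}] ⇒ (1 − 1/15z)y_{n+1} = (1 + 14/15z)y_n
  so R(z) = (1 + 14/15z)/(1 − 1/15z).

Boundary: |R(x)|=1, x<0.
x=-0.99: |R|=0.0713
R=−1: 1+14/15x = −1+1/15x ⇒ -13/15x=2 ⇒ x=2/(-13/15)=-2.3077
Confirm numerically:
  x=-2.238: |R|=0.94744 <1
  x=-1.907: |R|=0.69190 <1
  x=-1.155: |R|=0.07242 <1
  x=-2.396: |R|=1.06599 >1
  x=-2.379: |R|=1.05334 >1
Interval (-2.3077, 0).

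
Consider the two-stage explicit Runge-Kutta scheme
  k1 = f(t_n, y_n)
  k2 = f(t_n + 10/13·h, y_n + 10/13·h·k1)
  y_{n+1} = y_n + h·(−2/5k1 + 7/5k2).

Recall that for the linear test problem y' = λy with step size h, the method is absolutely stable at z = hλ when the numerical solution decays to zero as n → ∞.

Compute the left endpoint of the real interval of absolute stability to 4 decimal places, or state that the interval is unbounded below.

z* = -0.9286.

On y'=λy, z=hλ:
  k1=λy_n ⇒ h·k1=z·y_n;  k2=λ(1+10/13z)y_n ⇒ h·k2=z(1+10/13z)y_n
  y_{n+1}/y_n = 1 − 2/5z + 7/5z(1+10/13z) = 1 + z + 14/13z²
  R(z) = 1 + z + 14/13z².

Solve |R(x)|<1 on ℝ⁻.
x=-1.28: |R|=1.4844
R=1: x+14/13x²=0 ⇒ x=−13/14=-0.9286; min R=1−1/(4·14/13)=0.7679>−1
Confirm numerically:
  x=-0.869: |R|=0.94425 <1
  x=-0.527: |R|=0.77209 <1
  x=-0.441: |R|=0.76844 <1
  x=-0.389: |R|=0.77396 <1
  x=-1.431: |R|=1.77428 >1
  x=-1.394: |R|=1.69872 >1
Interval (-0.9286, 0).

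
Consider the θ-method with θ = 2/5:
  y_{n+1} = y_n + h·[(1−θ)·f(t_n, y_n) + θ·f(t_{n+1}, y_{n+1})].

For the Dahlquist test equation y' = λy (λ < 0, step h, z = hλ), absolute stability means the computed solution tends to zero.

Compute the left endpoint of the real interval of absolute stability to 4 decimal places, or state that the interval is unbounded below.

On y'=λy, z=hλ:
  y_{n+1} = y_n + z·[3/5·y_n + 2/5·y_{n+1}] ⇒ (1 − 2/5z)y_{n+1} = (1 + 3/5z)y_n
  ⇒ R(z) = (1 + 3/5z)/(1 − 2/5z).

Need |R(x)|<1, x<0.
x=-0.35: |R|=0.6930
R=−1: 1+3/5x = −1+2/5x ⇒ -1/5x=2 ⇒ x=2/(-1/5)=-10.0000
Confirm numerically:
  x=-9.817: |R|=0.99257 <1
  x=-8.261: |R|=0.91920 <1
  x=-6.920: |R|=0.83652 <1
  x=-5.213: |R|=0.68968 <1
  x=-10.384: |R|=1.01490 >1
  x=-10.350: |R|=1.01362 >1
Stable set (-10.0000, 0).

z* = -10.0000.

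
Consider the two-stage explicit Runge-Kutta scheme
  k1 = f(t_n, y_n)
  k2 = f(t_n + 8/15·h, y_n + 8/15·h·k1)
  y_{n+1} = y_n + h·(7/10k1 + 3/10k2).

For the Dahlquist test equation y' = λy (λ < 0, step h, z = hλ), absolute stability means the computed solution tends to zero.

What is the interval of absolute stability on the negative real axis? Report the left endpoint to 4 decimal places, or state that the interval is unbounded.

(-6.2500, 0).

With y'=λy (z=hλ):
  k1=λy_n ⇒ h·k1=z·y_n;  k2=λ(1+8/15z)y_n ⇒ h·k2=z(1+8/15z)y_n
  y_{n+1}/y_n = 1 + 7/10z + 3/10z(1+8/15z) = 1 + z + 4/25z²
  ⇒ R(z) = 1 + z + 4/25z².

Boundary: |R(x)|=1, x<0.
x=-1.14: |R|=0.0679
R=1: x+4/25x²=0 ⇒ x=−25/4=-6.2500; min R=1−1/(4·4/25)=-0.5625>−1
Confirm numerically:
  x=-5.694: |R|=0.49346 <1
  x=-5.043: |R|=0.02610 <1
  x=-4.336: |R|=0.32786 <1
  x=-3.005: |R|=0.56020 <1
  x=-6.558: |R|=1.32318 >1
  x=-6.448: |R|=1.20427 >1
  x=-6.326: |R|=1.07692 >1
So |R|<1 on (-6.2500, 0).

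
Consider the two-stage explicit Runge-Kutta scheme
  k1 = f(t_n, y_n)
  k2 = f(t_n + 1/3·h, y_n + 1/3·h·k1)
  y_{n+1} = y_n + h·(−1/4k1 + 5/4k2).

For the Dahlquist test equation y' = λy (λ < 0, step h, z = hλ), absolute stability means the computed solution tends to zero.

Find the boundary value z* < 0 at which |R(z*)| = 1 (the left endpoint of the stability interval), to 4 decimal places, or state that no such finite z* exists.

Test eqn y'=λy, z=hλ:
  k1=λy_n ⇒ h·k1=z·y_n;  k2=λ(1+1/3z)y_n ⇒ h·k2=z(1+1/3z)y_n
  y_{n+1}/y_n = 1 − 1/4z + 5/4z(1+1/3z) = 1 + z + 5/12z²
  so R(z) = 1 + z + 5/12z².

Solve |R(x)|<1 on ℝ⁻.
x=-0.55: |R|=0.5760
R=1: x+5/12x²=0 ⇒ x=−12/5=-2.4000; min R=1−1/(4·5/12)=0.4000>−1
Confirm numerically:
  x=-2.351: |R|=0.95200 <1
  x=-2.300: |R|=0.90417 <1
  x=-1.776: |R|=0.53824 <1
  x=-1.140: |R|=0.40150 <1
  x=-2.868: |R|=1.55926 >1
  x=-2.690: |R|=1.32504 >1
  x=-2.511: |R|=1.11613 >1
Interval (-2.4000, 0).

z* = -2.4000.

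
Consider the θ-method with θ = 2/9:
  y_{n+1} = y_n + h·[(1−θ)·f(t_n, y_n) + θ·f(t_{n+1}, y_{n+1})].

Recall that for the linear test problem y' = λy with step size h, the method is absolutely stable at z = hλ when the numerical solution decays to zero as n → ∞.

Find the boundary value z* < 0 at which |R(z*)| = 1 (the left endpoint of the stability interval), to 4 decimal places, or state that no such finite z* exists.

left endpoint -3.6000.

With y'=λy (z=hλ):
  y_{n+1} = y_n + z·[7/9·y_n + 2/9·y_{n+1}] ⇒ (1 − 2/9z)y_{n+1} = (1 + 7/9z)y_n
  ⇒ R(z) = (1 + 7/9z)/(1 − 2/9z).

Need |R(x)|<1, x<0.
x=-0.34: |R|=0.6839
R=−1: 1+7/9x = −1+2/9x ⇒ -5/9x=2 ⇒ x=2/(-5/9)=-3.6000
Confirm numerically:
  x=-3.197: |R|=0.86910 <1
  x=-2.046: |R|=0.40651 <1
  x=-1.992: |R|=0.38078 <1
  x=-1.675: |R|=0.22065 <1
  x=-4.106: |R|=1.14699 >1
  x=-3.716: |R|=1.03530 >1
  x=-3.627: |R|=1.00831 >1
Stable set (-3.6000, 0).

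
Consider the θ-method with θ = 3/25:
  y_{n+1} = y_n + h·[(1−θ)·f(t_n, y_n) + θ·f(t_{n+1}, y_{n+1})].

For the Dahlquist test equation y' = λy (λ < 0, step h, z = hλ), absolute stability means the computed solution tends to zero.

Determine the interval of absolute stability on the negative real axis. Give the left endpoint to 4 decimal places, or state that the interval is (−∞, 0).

On y'=λy, z=hλ:
  y_{n+1} = y_n + z·[22/25·y_n + 3/25·y_{n+1}] ⇒ (1 − 3/25z)y_{n+1} = (1 + 22/25z)y_n
  ⇒ R(z) = (1 + 22/25z)/(1 − 3/25z).

Find x<0 with |R(x)|<1.
x=-1.44: |R|=0.2278
R=−1: 1+22/25x = −1+3/25x ⇒ -19/25x=2 ⇒ x=2/(-19/25)=-2.6316
Confirm numerically:
  x=-2.259: |R|=0.77723 <1
  x=-1.425: |R|=0.21691 <1
  x=-1.272: |R|=0.10355 <1
  x=-3.089: |R|=1.25363 >1
  x=-2.915: |R|=1.15958 >1
  x=-2.781: |R|=1.08515 >1
Stable set (-2.6316, 0).

z∈(-2.6316,0).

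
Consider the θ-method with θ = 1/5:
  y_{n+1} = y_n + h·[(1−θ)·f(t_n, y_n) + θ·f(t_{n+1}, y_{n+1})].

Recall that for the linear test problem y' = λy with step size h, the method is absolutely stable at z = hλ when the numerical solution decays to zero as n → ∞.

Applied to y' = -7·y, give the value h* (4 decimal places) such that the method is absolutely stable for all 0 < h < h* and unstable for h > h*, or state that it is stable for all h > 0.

(-3.3333,0); λ=-7 ⇒ h* = (10/3)/7 = 0.4762.

On y'=λy, z=hλ:
  y_{n+1} = y_n + z·[4/5·y_n + 1/5·y_{n+1}] ⇒ (1 − 1/5z)y_{n+1} = (1 + 4/5z)y_n
  R(z) = (1 + 4/5z)/(1 − 1/5z).

Need |R(x)|<1, x<0.
x=-1.13: |R|=0.0783
R=−1: 1+4/5x = −1+1/5x ⇒ -3/5x=2 ⇒ x=2/(-3/5)=-3.3333
Confirm numerically:
  x=-2.434: |R|=0.63707 <1
  x=-2.290: |R|=0.57064 <1
  x=-1.574: |R|=0.19714 <1
  x=-3.889: |R|=1.18754 >1
  x=-3.803: |R|=1.16006 >1
Interval (-3.3333, 0).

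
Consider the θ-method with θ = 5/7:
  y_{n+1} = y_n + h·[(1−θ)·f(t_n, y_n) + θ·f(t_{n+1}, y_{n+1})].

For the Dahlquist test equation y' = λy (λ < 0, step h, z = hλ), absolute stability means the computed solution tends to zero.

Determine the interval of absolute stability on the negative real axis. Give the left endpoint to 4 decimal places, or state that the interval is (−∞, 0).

With y'=λy (z=hλ):
  y_{n+1} = y_n + z·[2/7·y_n + 5/7·y_{n+1}] ⇒ (1 − 5/7z)y_{n+1} = (1 + 2/7z)y_n
  ⇒ R(z) = (1 + 2/7z)/(1 − 5/7z).

Find x<0 with |R(x)|<1.
x=-0.94: |R|=0.4376
x=-2: |R|=0.1765
x=-10: |R|=0.2281
x=-100: |R|=0.3807
θ=5/7≥1/2 ⇒ |1+2/7x|<|1−5/7x| ∀x<0 ⇒ interval (−∞,0).

interval (−∞, 0).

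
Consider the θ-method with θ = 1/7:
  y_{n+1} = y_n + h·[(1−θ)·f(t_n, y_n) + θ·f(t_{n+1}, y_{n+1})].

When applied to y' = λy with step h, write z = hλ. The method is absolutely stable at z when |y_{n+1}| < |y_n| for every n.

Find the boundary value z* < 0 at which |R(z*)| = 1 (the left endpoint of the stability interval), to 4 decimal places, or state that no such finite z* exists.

Test eqn y'=λy, z=hλ:
  y_{n+1} = y_n + z·[6/7·y_n + 1/7·y_{n+1}] ⇒ (1 − 1/7z)y_{n+1} = (1 + 6/7z)y_n
  R(z) = (1 + 6/7z)/(1 − 1/7z).

Solve |R(x)|<1 on ℝ⁻.
x=-0.42: |R|=0.6038
R=−1: 1+6/7x = −1+1/7x ⇒ -5/7x=2 ⇒ x=2/(-5/7)=-2.8000
Confirm numerically:
  x=-2.062: |R|=0.59281 <1
  x=-1.599: |R|=0.30166 <1
  x=-1.586: |R|=0.29304 <1
  x=-1.249: |R|=0.05989 <1
  x=-3.002: |R|=1.10098 >1
  x=-2.870: |R|=1.03546 >1
  x=-2.824: |R|=1.01221 >1
Stable set (-2.8000, 0).

left endpoint -2.8000.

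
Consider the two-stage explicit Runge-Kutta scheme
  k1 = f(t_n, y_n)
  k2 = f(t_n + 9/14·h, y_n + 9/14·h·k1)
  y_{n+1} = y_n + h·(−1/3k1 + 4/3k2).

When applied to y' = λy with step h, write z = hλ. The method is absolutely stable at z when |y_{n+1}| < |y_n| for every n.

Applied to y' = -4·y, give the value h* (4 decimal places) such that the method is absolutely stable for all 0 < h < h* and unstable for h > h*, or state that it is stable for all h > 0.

Test eqn y'=λy, z=hλ:
  k1=λy_n ⇒ h·k1=z·y_n;  k2=λ(1+9/14z)y_n ⇒ h·k2=z(1+9/14z)y_n
  y_{n+1}/y_n = 1 − 1/3z + 4/3z(1+9/14z) = 1 + z + 6/7z²
  Hence R(z) = 1 + z + 6/7z².

Need |R(x)|<1, x<0.
x=-1.33: |R|=1.1862
R=1: x+6/7x²=0 ⇒ x=−7/6=-1.1667; min R=1−1/(4·6/7)=0.7083>−1
Confirm numerically:
  x=-0.898: |R|=0.79320 <1
  x=-0.817: |R|=0.75513 <1
  x=-0.637: |R|=0.71080 <1
  x=-0.537: |R|=0.71017 <1
  x=-1.477: |R|=1.39288 >1
  x=-1.315: |R|=1.16719 >1
  x=-1.202: |R|=1.03640 >1
Interval (-1.1667, 0).

(-1.1667,0); λ=-4 ⇒ h* = (7/6)/4 = 0.2917.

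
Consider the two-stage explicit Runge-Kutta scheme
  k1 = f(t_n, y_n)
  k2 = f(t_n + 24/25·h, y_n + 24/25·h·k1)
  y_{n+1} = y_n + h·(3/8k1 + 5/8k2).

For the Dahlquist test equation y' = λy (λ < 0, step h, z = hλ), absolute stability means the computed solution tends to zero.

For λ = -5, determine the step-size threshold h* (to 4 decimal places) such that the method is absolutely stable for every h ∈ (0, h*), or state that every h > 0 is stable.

With y'=λy (z=hλ):
  k1=λy_n ⇒ h·k1=z·y_n;  k2=λ(1+24/25z)y_n ⇒ h·k2=z(1+24/25z)y_n
  y_{n+1}/y_n = 1 + 3/8z + 5/8z(1+24/25z) = 1 + z + 3/5z²
  so R(z) = 1 + z + 3/5z².

Find x<0 with |R(x)|<1.
x=-1.72: |R|=1.0550
R=1: x+3/5x²=0 ⇒ x=−5/3=-1.6667; min R=1−1/(4·3/5)=0.5833>−1
Confirm numerically:
  x=-1.624: |R|=0.95843 <1
  x=-0.894: |R|=0.58554 <1
  x=-0.808: |R|=0.58372 <1
  x=-2.114: |R|=1.56740 >1
  x=-1.952: |R|=1.33418 >1
Stable set (-1.6667, 0).

(-1.6667,0); λ=-5 ⇒ h* = (5/3)/5 = 0.3333.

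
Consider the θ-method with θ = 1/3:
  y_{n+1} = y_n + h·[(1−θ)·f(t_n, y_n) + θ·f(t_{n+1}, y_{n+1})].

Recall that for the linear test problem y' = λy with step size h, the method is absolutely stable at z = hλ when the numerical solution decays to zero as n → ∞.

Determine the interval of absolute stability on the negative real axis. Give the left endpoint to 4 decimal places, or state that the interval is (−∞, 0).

Test eqn y'=λy, z=hλ:
  y_{n+1} = y_n + z·[2/3·y_n + 1/3·y_{n+1}] ⇒ (1 − 1/3z)y_{n+1} = (1 + 2/3z)y_n
  ⇒ R(z) = (1 + 2/3z)/(1 − 1/3z).

Solve |R(x)|<1 on ℝ⁻.
x=-1.58: |R|=0.0349
R=−1: 1+2/3x = −1+1/3x ⇒ -1/3x=2 ⇒ x=2/(-1/3)=-6.0000
Confirm numerically:
  x=-5.217: |R|=0.90471 <1
  x=-4.677: |R|=0.82767 <1
  x=-4.570: |R|=0.81110 <1
  x=-6.544: |R|=1.05700 >1
  x=-6.538: |R|=1.05641 >1
  x=-6.135: |R|=1.01478 >1
Stable set (-6.0000, 0).

(-6.0000, 0).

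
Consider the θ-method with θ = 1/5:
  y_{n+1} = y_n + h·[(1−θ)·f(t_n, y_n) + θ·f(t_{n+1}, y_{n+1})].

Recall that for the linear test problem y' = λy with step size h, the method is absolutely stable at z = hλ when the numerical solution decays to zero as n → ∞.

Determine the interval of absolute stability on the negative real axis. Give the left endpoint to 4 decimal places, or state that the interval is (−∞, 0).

With y'=λy (z=hλ):
  y_{n+1} = y_n + z·[4/5·y_n + 1/5·y_{n+1}] ⇒ (1 − 1/5z)y_{n+1} = (1 + 4/5z)y_n
  ⇒ R(z) = (1 + 4/5z)/(1 − 1/5z).

Boundary: |R(x)|=1, x<0.
x=-1.59: |R|=0.2064
R=−1: 1+4/5x = −1+1/5x ⇒ -3/5x=2 ⇒ x=2/(-3/5)=-3.3333
Confirm numerically:
  x=-3.142: |R|=0.92950 <1
  x=-2.093: |R|=0.47540 <1
  x=-1.730: |R|=0.28529 <1
  x=-1.617: |R|=0.22185 <1
  x=-3.815: |R|=1.16393 >1
  x=-3.679: |R|=1.11948 >1
So |R|<1 on (-3.3333, 0).

z∈(-3.3333,0).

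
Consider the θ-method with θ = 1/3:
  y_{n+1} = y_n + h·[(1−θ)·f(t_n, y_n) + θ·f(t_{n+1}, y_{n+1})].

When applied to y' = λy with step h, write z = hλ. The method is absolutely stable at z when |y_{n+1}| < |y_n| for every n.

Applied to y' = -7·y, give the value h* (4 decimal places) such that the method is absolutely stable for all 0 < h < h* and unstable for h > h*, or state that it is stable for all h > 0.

Set f=λy, z=hλ:
  y_{n+1} = y_n + z·[2/3·y_n + 1/3·y_{n+1}] ⇒ (1 − 1/3z)y_{n+1} = (1 + 2/3z)y_n
  so R(z) = (1 + 2/3z)/(1 − 1/3z).

Need |R(x)|<1, x<0.
x=-0.96: |R|=0.2727
R=−1: 1+2/3x = −1+1/3x ⇒ -1/3x=2 ⇒ x=2/(-1/3)=-6.0000
Confirm numerically:
  x=-4.943: |R|=0.86693 <1
  x=-4.053: |R|=0.72395 <1
  x=-2.565: |R|=0.38275 <1
  x=-6.398: |R|=1.04235 >1
  x=-6.282: |R|=1.03038 >1
So |R|<1 on (-6.0000, 0).

(-6.0000,0); λ=-7 ⇒ h* = (6)/7 = 0.8571.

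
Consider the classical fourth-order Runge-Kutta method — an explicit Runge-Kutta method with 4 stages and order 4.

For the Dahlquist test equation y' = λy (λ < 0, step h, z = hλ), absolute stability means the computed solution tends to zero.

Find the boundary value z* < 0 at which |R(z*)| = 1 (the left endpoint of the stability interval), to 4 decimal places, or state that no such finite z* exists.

On y'=λy, z=hλ:
  order 4, 4-stage ⇒ R(z)=1+z+z^2/2+z^3/6+z^4/24
  (e.g. R(-0.92)=0.40327, |R|=0.40327)

Boundary: |R(x)|=1, x<0.
x=-0.92: |R|=0.4033
|R(-2.37)|=0.5343 |R(-1.18)|=0.3231 |R(-1.01)|=0.3717
Bisect:
  x_lo=-3.2144 |R|=1.8646  x_hi=-0.3164 |R|=0.7288
  mid=-1.76540 |R|=0.28063 →hi
  mid=-2.48990 |R|=0.63863 →hi
  mid=-2.85215 |R|=1.10557 →lo
  mid=-2.67103 |R|=0.84096 →hi
  mid=-2.76159 |R|=0.96485 →hi
  mid=-2.80687 |R|=1.03303 →lo
  mid=-2.78423 |R|=0.99840 →hi
  mid=-2.79555 |R|=1.01558 →lo
  mid=-2.78989 |R|=1.00696 →lo
  mid=-2.78706 |R|=1.00267 →lo
  ...
  [-2.78529,-2.78512] ⇒ x*=-2.7853
Interval (-2.7853, 0).

left endpoint -2.7853.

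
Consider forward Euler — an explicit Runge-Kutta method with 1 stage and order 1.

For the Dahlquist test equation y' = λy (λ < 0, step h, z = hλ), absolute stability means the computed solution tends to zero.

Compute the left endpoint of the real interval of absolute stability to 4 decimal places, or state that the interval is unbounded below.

On y'=λy, z=hλ:
  order 1, 1-stage ⇒ R(z)=1+z
  (e.g. R(-0.7)=0.30000, |R|=0.30000)

Boundary: |R(x)|=1, x<0.
x=-0.7: |R|=0.3000
|R(-0.78)|=0.2200 |R(-0.57)|=0.4300
Bisect:
  x_lo=-2.4290 |R|=1.4290  x_hi=-0.2381 |R|=0.7619
  mid=-1.33354 |R|=0.33354 →hi
  mid=-1.88127 |R|=0.88127 →hi
  mid=-2.15513 |R|=1.15513 →lo
  mid=-2.01820 |R|=1.01820 →lo
  mid=-1.94974 |R|=0.94974 →hi
  mid=-1.98397 |R|=0.98397 →hi
  mid=-2.00109 |R|=1.00109 →lo
  mid=-1.99253 |R|=0.99253 →hi
  mid=-1.99681 |R|=0.99681 →hi
  ...
  [-2.00002,-1.99988] ⇒ x*=-2.0000
Stable set (-2.0000, 0).

left endpoint -2.0000.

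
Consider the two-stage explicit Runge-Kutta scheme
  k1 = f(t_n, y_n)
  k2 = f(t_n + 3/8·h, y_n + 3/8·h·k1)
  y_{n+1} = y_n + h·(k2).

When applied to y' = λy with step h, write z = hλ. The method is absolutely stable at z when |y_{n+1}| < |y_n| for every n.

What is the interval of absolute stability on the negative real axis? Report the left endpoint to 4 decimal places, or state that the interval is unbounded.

z∈(-2.6667,0).

Test eqn y'=λy, z=hλ:
  k1=λy_n ⇒ h·k1=z·y_n;  k2=λ(1+3/8z)y_n ⇒ h·k2=z(1+3/8z)y_n
  y_{n+1}/y_n = 1 + z(1+3/8z) = 1 + z + 3/8z²
  so R(z) = 1 + z + 3/8z².

Find x<0 with |R(x)|<1.
x=-0.34: |R|=0.7033
R=1: x+3/8x²=0 ⇒ x=−8/3=-2.6667; min R=1−1/(4·3/8)=0.3333>−1
Confirm numerically:
  x=-2.195: |R|=0.61176 <1
  x=-1.922: |R|=0.46328 <1
  x=-1.727: |R|=0.39145 <1
  x=-1.574: |R|=0.35505 <1
  x=-3.258: |R|=1.72246 >1
  x=-3.231: |R|=1.68376 >1
  x=-3.157: |R|=1.58049 >1
Stable set (-2.6667, 0).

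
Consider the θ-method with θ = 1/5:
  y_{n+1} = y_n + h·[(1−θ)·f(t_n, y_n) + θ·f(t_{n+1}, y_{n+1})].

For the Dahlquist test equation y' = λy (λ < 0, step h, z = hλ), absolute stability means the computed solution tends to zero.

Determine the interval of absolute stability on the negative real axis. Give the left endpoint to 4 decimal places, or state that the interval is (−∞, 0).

With y'=λy (z=hλ):
  y_{n+1} = y_n + z·[4/5·y_n + 1/5·y_{n+1}] ⇒ (1 − 1/5z)y_{n+1} = (1 + 4/5z)y_n
  R(z) = (1 + 4/5z)/(1 − 1/5z).

Need |R(x)|<1, x<0.
x=-0.54: |R|=0.5126
R=−1: 1+4/5x = −1+1/5x ⇒ -3/5x=2 ⇒ x=2/(-3/5)=-3.3333
Confirm numerically:
  x=-2.054: |R|=0.45591 <1
  x=-1.780: |R|=0.31268 <1
  x=-1.438: |R|=0.11681 <1
  x=-3.819: |R|=1.16521 >1
  x=-3.605: |R|=1.09471 >1
  x=-3.406: |R|=1.02593 >1
So |R|<1 on (-3.3333, 0).

z∈(-3.3333,0).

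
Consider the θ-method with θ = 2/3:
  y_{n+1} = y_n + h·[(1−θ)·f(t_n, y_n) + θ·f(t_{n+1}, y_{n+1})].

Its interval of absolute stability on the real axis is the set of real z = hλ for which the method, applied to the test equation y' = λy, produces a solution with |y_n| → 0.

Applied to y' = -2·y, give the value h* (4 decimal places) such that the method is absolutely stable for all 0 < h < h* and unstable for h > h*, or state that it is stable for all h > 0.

Set f=λy, z=hλ:
  y_{n+1} = y_n + z·[1/3·y_n + 2/3·y_{n+1}] ⇒ (1 − 2/3z)y_{n+1} = (1 + 1/3z)y_n
  so R(z) = (1 + 1/3z)/(1 − 2/3z).

Boundary: |R(x)|=1, x<0.
x=-0.77: |R|=0.4912
x=-2: |R|=0.1429
x=-10: |R|=0.3043
x=-100: |R|=0.4778
θ=2/3≥1/2 ⇒ |1+1/3x|<|1−2/3x| ∀x<0 ⇒ interval (−∞,0).

interval (−∞, 0). Any h>0 works for λ=-2.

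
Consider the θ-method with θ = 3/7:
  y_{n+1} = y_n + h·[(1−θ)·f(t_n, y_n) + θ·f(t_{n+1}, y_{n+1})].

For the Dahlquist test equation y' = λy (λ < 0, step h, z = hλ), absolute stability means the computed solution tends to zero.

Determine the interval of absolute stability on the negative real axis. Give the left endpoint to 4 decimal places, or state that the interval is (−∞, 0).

(-14.0000, 0).

Set f=λy, z=hλ:
  y_{n+1} = y_n + z·[4/7·y_n + 3/7·y_{n+1}] ⇒ (1 − 3/7z)y_{n+1} = (1 + 4/7z)y_n
  so R(z) = (1 + 4/7z)/(1 − 3/7z).

Solve |R(x)|<1 on ℝ⁻.
x=-1.03: |R|=0.2854
R=−1: 1+4/7x = −1+3/7x ⇒ -1/7x=2 ⇒ x=2/(-1/7)=-14.0000
Confirm numerically:
  x=-13.536: |R|=0.99025 <1
  x=-9.749: |R|=0.88272 <1
  x=-9.353: |R|=0.86745 <1
  x=-14.559: |R|=1.01103 >1
  x=-14.251: |R|=1.00504 >1
Stable set (-14.0000, 0).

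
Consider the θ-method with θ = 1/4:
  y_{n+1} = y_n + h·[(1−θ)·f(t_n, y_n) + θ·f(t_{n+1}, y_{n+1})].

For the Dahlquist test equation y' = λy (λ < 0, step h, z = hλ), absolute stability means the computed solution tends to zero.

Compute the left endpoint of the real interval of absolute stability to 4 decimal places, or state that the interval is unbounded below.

With y'=λy (z=hλ):
  y_{n+1} = y_n + z·[3/4·y_n + 1/4·y_{n+1}] ⇒ (1 − 1/4z)y_{n+1} = (1 + 3/4z)y_n
  so R(z) = (1 + 3/4z)/(1 − 1/4z).

Boundary: |R(x)|=1, x<0.
x=-0.47: |R|=0.5794
R=−1: 1+3/4x = −1+1/4x ⇒ -1/2x=2 ⇒ x=2/(-1/2)=-4.0000
Confirm numerically:
  x=-3.397: |R|=0.83696 <1
  x=-2.805: |R|=0.64879 <1
  x=-2.183: |R|=0.41226 <1
  x=-2.143: |R|=0.39541 <1
  x=-4.119: |R|=1.02931 >1
  x=-4.102: |R|=1.02518 >1
Stable set (-4.0000, 0).

z* = -4.0000.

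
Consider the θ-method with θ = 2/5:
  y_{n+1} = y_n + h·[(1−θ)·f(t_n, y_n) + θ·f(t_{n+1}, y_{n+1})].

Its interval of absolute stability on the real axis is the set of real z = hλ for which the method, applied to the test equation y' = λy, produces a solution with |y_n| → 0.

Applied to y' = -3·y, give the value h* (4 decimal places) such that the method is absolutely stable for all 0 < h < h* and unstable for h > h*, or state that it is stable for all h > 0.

Test eqn y'=λy, z=hλ:
  y_{n+1} = y_n + z·[3/5·y_n + 2/5·y_{n+1}] ⇒ (1 − 2/5z)y_{n+1} = (1 + 3/5z)y_n
  Hence R(z) = (1 + 3/5z)/(1 − 2/5z).

Need |R(x)|<1, x<0.
x=-1.72: |R|=0.0190
R=−1: 1+3/5x = −1+2/5x ⇒ -1/5x=2 ⇒ x=2/(-1/5)=-10.0000
Confirm numerically:
  x=-7.098: |R|=0.84882 <1
  x=-7.018: |R|=0.84335 <1
  x=-6.287: |R|=0.78872 <1
  x=-4.571: |R|=0.61611 <1
  x=-10.551: |R|=1.02111 >1
  x=-10.537: |R|=1.02060 >1
So |R|<1 on (-10.0000, 0).

(-10.0000,0); λ=-3 ⇒ h* = (10)/3 = 3.3333.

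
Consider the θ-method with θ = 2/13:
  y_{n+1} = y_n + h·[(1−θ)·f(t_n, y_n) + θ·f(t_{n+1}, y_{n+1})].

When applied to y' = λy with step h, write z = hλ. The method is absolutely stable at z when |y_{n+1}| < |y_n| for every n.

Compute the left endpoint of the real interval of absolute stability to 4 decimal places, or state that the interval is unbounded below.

On y'=λy, z=hλ:
  y_{n+1} = y_n + z·[11/13·y_n + 2/13·y_{n+1}] ⇒ (1 − 2/13z)y_{n+1} = (1 + 11/13z)y_n
  Hence R(z) = (1 + 11/13z)/(1 − 2/13z).

Find x<0 with |R(x)|<1.
x=-0.33: |R|=0.6859
R=−1: 1+11/13x = −1+2/13x ⇒ -9/13x=2 ⇒ x=2/(-9/13)=-2.8889
Confirm numerically:
  x=-2.842: |R|=0.97741 <1
  x=-2.773: |R|=0.94376 <1
  x=-2.618: |R|=0.86631 <1
  x=-1.773: |R|=0.39303 <1
  x=-3.405: |R|=1.23448 >1
  x=-3.311: |R|=1.19361 >1
So |R|<1 on (-2.8889, 0).

left endpoint -2.8889.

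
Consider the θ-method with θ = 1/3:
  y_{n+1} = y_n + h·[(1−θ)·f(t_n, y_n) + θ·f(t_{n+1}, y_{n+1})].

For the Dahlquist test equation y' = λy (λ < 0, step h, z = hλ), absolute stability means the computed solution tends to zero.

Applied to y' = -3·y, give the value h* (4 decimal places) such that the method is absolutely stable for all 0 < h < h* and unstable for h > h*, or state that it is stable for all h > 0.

(-6.0000,0); λ=-3 ⇒ h* = (6)/3 = 2.0000.

Set f=λy, z=hλ:
  y_{n+1} = y_n + z·[2/3·y_n + 1/3·y_{n+1}] ⇒ (1 − 1/3z)y_{n+1} = (1 + 2/3z)y_n
  Hence R(z) = (1 + 2/3z)/(1 − 1/3z).

Need |R(x)|<1, x<0.
x=-1.24: |R|=0.1226
R=−1: 1+2/3x = −1+1/3x ⇒ -1/3x=2 ⇒ x=2/(-1/3)=-6.0000
Confirm numerically:
  x=-3.518: |R|=0.61921 <1
  x=-2.946: |R|=0.48638 <1
  x=-2.799: |R|=0.44801 <1
  x=-6.517: |R|=1.05432 >1
  x=-6.490: |R|=1.05163 >1
So |R|<1 on (-6.0000, 0).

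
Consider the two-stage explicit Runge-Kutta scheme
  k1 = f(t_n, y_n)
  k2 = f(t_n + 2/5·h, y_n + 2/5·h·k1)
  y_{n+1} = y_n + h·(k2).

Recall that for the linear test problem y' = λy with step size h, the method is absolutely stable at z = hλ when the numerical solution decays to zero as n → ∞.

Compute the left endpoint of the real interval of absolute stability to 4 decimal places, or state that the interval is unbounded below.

With y'=λy (z=hλ):
  k1=λy_n ⇒ h·k1=z·y_n;  k2=λ(1+2/5z)y_n ⇒ h·k2=z(1+2/5z)y_n
  y_{n+1}/y_n = 1 + z(1+2/5z) = 1 + z + 2/5z²
  R(z) = 1 + z + 2/5z².

Boundary: |R(x)|=1, x<0.
x=-0.68: |R|=0.5050
R=1: x+2/5x²=0 ⇒ x=−5/2=-2.5000; min R=1−1/(4·2/5)=0.3750>−1
Confirm numerically:
  x=-2.432: |R|=0.93385 <1
  x=-1.768: |R|=0.48233 <1
  x=-1.522: |R|=0.40459 <1
  x=-1.164: |R|=0.37796 <1
  x=-2.794: |R|=1.32857 >1
  x=-2.654: |R|=1.16349 >1
Interval (-2.5000, 0).

left endpoint -2.5000.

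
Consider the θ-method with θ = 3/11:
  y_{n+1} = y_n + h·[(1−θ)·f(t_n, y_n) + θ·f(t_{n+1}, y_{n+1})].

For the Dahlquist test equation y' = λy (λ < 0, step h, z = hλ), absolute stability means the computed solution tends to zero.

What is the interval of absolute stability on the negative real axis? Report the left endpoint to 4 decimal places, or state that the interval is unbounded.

(-4.4000, 0).

Set f=λy, z=hλ:
  y_{n+1} = y_n + z·[8/11·y_n + 3/11·y_{n+1}] ⇒ (1 − 3/11z)y_{n+1} = (1 + 8/11z)y_n
  ⇒ R(z) = (1 + 8/11z)/(1 − 3/11z).

Need |R(x)|<1, x<0.
x=-1.63: |R|=0.1284
R=−1: 1+8/11x = −1+3/11x ⇒ -5/11x=2 ⇒ x=2/(-5/11)=-4.4000
Confirm numerically:
  x=-2.968: |R|=0.64027 <1
  x=-2.933: |R|=0.62953 <1
  x=-2.903: |R|=0.62022 <1
  x=-1.860: |R|=0.23402 <1
  x=-4.911: |R|=1.09929 >1
  x=-4.524: |R|=1.02523 >1
Stable set (-4.4000, 0).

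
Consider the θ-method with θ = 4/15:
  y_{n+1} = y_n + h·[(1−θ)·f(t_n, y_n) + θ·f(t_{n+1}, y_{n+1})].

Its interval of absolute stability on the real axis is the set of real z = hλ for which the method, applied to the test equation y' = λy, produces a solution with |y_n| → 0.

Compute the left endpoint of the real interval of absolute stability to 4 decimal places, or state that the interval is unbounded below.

z* = -4.2857.

With y'=λy (z=hλ):
  y_{n+1} = y_n + z·[11/15·y_n + 4/15·y_{n+1}] ⇒ (1 − 4/15z)y_{n+1} = (1 + 11/15z)y_n
  so R(z) = (1 + 11/15z)/(1 − 4/15z).

Need |R(x)|<1, x<0.
x=-0.7: |R|=0.4101
R=−1: 1+11/15x = −1+4/15x ⇒ -7/15x=2 ⇒ x=2/(-7/15)=-4.2857
Confirm numerically:
  x=-3.499: |R|=0.81008 <1
  x=-3.123: |R|=0.70395 <1
  x=-2.502: |R|=0.50072 <1
  x=-4.672: |R|=1.08027 >1
  x=-4.532: |R|=1.05204 >1
Interval (-4.2857, 0).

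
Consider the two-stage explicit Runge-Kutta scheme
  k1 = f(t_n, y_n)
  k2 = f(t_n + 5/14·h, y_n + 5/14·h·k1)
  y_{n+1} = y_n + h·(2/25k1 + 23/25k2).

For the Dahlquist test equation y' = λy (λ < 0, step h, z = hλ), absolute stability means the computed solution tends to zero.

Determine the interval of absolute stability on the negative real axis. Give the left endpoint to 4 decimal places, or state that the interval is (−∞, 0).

(-3.0435, 0).

On y'=λy, z=hλ:
  k1=λy_n ⇒ h·k1=z·y_n;  k2=λ(1+5/14z)y_n ⇒ h·k2=z(1+5/14z)y_n
  y_{n+1}/y_n = 1 + 2/25z + 23/25z(1+5/14z) = 1 + z + 23/70z²
  ⇒ R(z) = 1 + z + 23/70z².

Boundary: |R(x)|=1, x<0.
x=-1.55: |R|=0.2394
R=1: x+23/70x²=0 ⇒ x=−70/23=-3.0435; min R=1−1/(4·23/70)=0.2391>−1
Confirm numerically:
  x=-2.774: |R|=0.75438 <1
  x=-2.347: |R|=0.46291 <1
  x=-2.138: |R|=0.36391 <1
  x=-2.127: |R|=0.35950 <1
  x=-3.325: |R|=1.30756 >1
  x=-3.189: |R|=1.15248 >1
Interval (-3.0435, 0).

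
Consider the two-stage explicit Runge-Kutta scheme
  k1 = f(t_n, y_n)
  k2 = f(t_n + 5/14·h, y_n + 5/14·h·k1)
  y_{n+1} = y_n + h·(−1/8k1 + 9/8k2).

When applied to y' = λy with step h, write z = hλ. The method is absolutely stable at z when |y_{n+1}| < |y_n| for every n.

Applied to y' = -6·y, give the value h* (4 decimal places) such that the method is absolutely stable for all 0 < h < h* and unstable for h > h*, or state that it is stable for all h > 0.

(-2.4889,0); λ=-6 ⇒ h* = (112/45)/6 = 0.4148.

Set f=λy, z=hλ:
  k1=λy_n ⇒ h·k1=z·y_n;  k2=λ(1+5/14z)y_n ⇒ h·k2=z(1+5/14z)y_n
  y_{n+1}/y_n = 1 − 1/8z + 9/8z(1+5/14z) = 1 + z + 45/112z²
  Hence R(z) = 1 + z + 45/112z².

Find x<0 with |R(x)|<1.
x=-0.58: |R|=0.5552
R=1: x+45/112x²=0 ⇒ x=−112/45=-2.4889; min R=1−1/(4·45/112)=0.3778>−1
Confirm numerically:
  x=-2.280: |R|=0.80864 <1
  x=-1.926: |R|=0.56441 <1
  x=-1.508: |R|=0.40569 <1
  x=-1.261: |R|=0.37789 <1
  x=-3.031: |R|=1.66019 >1
  x=-3.020: |R|=1.64445 >1
  x=-2.557: |R|=1.06998 >1
Interval (-2.4889, 0).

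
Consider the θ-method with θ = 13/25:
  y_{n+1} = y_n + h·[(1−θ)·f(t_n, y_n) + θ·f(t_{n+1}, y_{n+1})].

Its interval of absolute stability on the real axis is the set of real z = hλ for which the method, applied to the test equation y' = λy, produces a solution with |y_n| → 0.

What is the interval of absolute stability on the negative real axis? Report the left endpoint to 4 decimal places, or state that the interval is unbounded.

(−∞, 0) — no finite endpoint.

With y'=λy (z=hλ):
  y_{n+1} = y_n + z·[12/25·y_n + 13/25·y_{n+1}] ⇒ (1 − 13/25z)y_{n+1} = (1 + 12/25z)y_n
  Hence R(z) = (1 + 12/25z)/(1 − 13/25z).

Boundary: |R(x)|=1, x<0.
x=-1.42: |R|=0.1832
x=-2: |R|=0.0196
x=-10: |R|=0.6129
x=-100: |R|=0.8868
θ=13/25≥1/2 ⇒ |1+12/25x|<|1−13/25x| ∀x<0 ⇒ unbounded interval.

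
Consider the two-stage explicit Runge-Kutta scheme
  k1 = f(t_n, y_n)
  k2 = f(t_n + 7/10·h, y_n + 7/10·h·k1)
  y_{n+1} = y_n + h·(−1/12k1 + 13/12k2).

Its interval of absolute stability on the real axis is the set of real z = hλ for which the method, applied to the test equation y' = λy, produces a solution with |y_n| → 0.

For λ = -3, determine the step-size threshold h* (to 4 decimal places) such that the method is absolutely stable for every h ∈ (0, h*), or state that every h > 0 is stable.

With y'=λy (z=hλ):
  k1=λy_n ⇒ h·k1=z·y_n;  k2=λ(1+7/10z)y_n ⇒ h·k2=z(1+7/10z)y_n
  y_{n+1}/y_n = 1 − 1/12z + 13/12z(1+7/10z) = 1 + z + 91/120z²
  ⇒ R(z) = 1 + z + 91/120z².

Boundary: |R(x)|=1, x<0.
x=-0.82: |R|=0.6899
R=1: x+91/120x²=0 ⇒ x=−120/91=-1.3187; min R=1−1/(4·91/120)=0.6703>−1
Confirm numerically:
  x=-1.249: |R|=0.93400 <1
  x=-1.218: |R|=0.90701 <1
  x=-0.916: |R|=0.72028 <1
  x=-0.556: |R|=0.67843 <1
  x=-1.707: |R|=1.50267 >1
  x=-1.618: |R|=1.36726 >1
  x=-1.346: |R|=1.02788 >1
Stable set (-1.3187, 0).

(-1.3187,0); λ=-3 ⇒ h* = (120/91)/3 = 0.4396.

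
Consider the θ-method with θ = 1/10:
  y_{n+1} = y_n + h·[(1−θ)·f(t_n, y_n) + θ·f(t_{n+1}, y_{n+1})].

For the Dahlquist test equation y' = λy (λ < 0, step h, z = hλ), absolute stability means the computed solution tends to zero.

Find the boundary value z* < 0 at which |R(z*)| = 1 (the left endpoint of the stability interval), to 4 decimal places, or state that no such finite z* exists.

On y'=λy, z=hλ:
  y_{n+1} = y_n + z·[9/10·y_n + 1/10·y_{n+1}] ⇒ (1 − 1/10z)y_{n+1} = (1 + 9/10z)y_n
  R(z) = (1 + 9/10z)/(1 − 1/10z).

Boundary: |R(x)|=1, x<0.
x=-1.28: |R|=0.1348
R=−1: 1+9/10x = −1+1/10x ⇒ -4/5x=2 ⇒ x=2/(-4/5)=-2.5000
Confirm numerically:
  x=-1.853: |R|=0.56332 <1
  x=-1.404: |R|=0.23115 <1
  x=-1.056: |R|=0.04486 <1
  x=-2.921: |R|=1.26066 >1
  x=-2.827: |R|=1.20394 >1
  x=-2.654: |R|=1.09736 >1
Stable set (-2.5000, 0).

left endpoint -2.5000.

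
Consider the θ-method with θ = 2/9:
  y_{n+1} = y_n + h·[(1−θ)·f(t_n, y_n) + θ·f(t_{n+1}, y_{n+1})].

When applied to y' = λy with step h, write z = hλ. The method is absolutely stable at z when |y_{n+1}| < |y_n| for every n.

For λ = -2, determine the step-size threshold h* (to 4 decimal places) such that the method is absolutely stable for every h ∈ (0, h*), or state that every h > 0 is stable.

With y'=λy (z=hλ):
  y_{n+1} = y_n + z·[7/9·y_n + 2/9·y_{n+1}] ⇒ (1 − 2/9z)y_{n+1} = (1 + 7/9z)y_n
  ⇒ R(z) = (1 + 7/9z)/(1 − 2/9z).

Find x<0 with |R(x)|<1.
x=-1.68: |R|=0.2233
R=−1: 1+7/9x = −1+2/9x ⇒ -5/9x=2 ⇒ x=2/(-5/9)=-3.6000
Confirm numerically:
  x=-3.285: |R|=0.89884 <1
  x=-2.754: |R|=0.70844 <1
  x=-2.724: |R|=0.69684 <1
  x=-1.689: |R|=0.22807 <1
  x=-3.944: |R|=1.10185 >1
  x=-3.649: |R|=1.01503 >1
So |R|<1 on (-3.6000, 0).

(-3.6000,0); λ=-2 ⇒ h* = (18/5)/2 = 1.8000.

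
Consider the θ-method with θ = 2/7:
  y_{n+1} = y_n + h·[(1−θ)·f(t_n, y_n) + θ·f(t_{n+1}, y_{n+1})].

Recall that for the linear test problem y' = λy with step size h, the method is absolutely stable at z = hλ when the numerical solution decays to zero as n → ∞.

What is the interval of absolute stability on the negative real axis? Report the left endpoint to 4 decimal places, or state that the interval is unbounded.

z∈(-4.6667,0).

Test eqn y'=λy, z=hλ:
  y_{n+1} = y_n + z·[5/7·y_n + 2/7·y_{n+1}] ⇒ (1 − 2/7z)y_{n+1} = (1 + 5/7z)y_n
  R(z) = (1 + 5/7z)/(1 − 2/7z).

Find x<0 with |R(x)|<1.
x=-1.64: |R|=0.1167
R=−1: 1+5/7x = −1+2/7x ⇒ -3/7x=2 ⇒ x=2/(-3/7)=-4.6667
Confirm numerically:
  x=-2.466: |R|=0.44670 <1
  x=-2.423: |R|=0.43179 <1
  x=-2.152: |R|=0.33263 <1
  x=-2.089: |R|=0.30819 <1
  x=-5.129: |R|=1.08037 >1
  x=-5.001: |R|=1.05899 >1
  x=-4.925: |R|=1.04599 >1
Interval (-4.6667, 0).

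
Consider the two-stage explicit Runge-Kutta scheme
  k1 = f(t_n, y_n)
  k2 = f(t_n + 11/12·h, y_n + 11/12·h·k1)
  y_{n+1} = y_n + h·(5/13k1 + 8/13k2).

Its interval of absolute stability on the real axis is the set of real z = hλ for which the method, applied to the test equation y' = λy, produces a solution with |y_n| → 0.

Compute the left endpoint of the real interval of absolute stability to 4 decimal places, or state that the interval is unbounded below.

Set f=λy, z=hλ:
  k1=λy_n ⇒ h·k1=z·y_n;  k2=λ(1+11/12z)y_n ⇒ h·k2=z(1+11/12z)y_n
  y_{n+1}/y_n = 1 + 5/13z + 8/13z(1+11/12z) = 1 + z + 22/39z²
  ⇒ R(z) = 1 + z + 22/39z².

Solve |R(x)|<1 on ℝ⁻.
x=-0.95: |R|=0.5591
R=1: x+22/39x²=0 ⇒ x=−39/22=-1.7727; min R=1−1/(4·22/39)=0.5568>−1
Confirm numerically:
  x=-1.347: |R|=0.67651 <1
  x=-1.277: |R|=0.64290 <1
  x=-0.749: |R|=0.56746 <1
  x=-2.244: |R|=1.59656 >1
  x=-2.170: |R|=1.48630 >1
  x=-1.830: |R|=1.05912 >1
So |R|<1 on (-1.7727, 0).

z* = -1.7727.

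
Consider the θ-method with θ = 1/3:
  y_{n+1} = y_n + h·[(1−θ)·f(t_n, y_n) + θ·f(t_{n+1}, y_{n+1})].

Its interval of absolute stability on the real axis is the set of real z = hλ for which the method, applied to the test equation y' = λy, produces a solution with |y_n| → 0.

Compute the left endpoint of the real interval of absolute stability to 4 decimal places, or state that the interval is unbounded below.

z* = -6.0000.

Set f=λy, z=hλ:
  y_{n+1} = y_n + z·[2/3·y_n + 1/3·y_{n+1}] ⇒ (1 − 1/3z)y_{n+1} = (1 + 2/3z)y_n
  R(z) = (1 + 2/3z)/(1 − 1/3z).

Need |R(x)|<1, x<0.
x=-1.42: |R|=0.0362
R=−1: 1+2/3x = −1+1/3x ⇒ -1/3x=2 ⇒ x=2/(-1/3)=-6.0000
Confirm numerically:
  x=-5.703: |R|=0.96587 <1
  x=-4.766: |R|=0.84110 <1
  x=-3.511: |R|=0.61772 <1
  x=-6.383: |R|=1.04082 >1
  x=-6.075: |R|=1.00826 >1
  x=-6.021: |R|=1.00233 >1
So |R|<1 on (-6.0000, 0).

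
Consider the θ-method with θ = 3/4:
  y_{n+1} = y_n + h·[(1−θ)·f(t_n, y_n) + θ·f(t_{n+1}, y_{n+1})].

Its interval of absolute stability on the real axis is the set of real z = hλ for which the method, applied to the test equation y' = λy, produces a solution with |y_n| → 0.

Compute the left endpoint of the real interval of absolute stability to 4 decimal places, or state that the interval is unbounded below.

Test eqn y'=λy, z=hλ:
  y_{n+1} = y_n + z·[1/4·y_n + 3/4·y_{n+1}] ⇒ (1 − 3/4z)y_{n+1} = (1 + 1/4z)y_n
  so R(z) = (1 + 1/4z)/(1 − 3/4z).

Find x<0 with |R(x)|<1.
x=-1.3: |R|=0.3418
x=-2: |R|=0.2000
x=-10: |R|=0.1765
x=-100: |R|=0.3158
θ=3/4≥1/2 ⇒ |1+1/4x|<|1−3/4x| ∀x<0 ⇒ stable on all of ℝ⁻.

(−∞, 0) — no finite endpoint.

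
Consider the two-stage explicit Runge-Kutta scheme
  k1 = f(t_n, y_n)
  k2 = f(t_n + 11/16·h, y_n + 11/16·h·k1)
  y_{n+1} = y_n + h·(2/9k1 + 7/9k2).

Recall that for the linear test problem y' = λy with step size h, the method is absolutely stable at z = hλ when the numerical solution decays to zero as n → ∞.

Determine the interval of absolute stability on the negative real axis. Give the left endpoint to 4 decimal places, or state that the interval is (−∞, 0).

Set f=λy, z=hλ:
  k1=λy_n ⇒ h·k1=z·y_n;  k2=λ(1+11/16z)y_n ⇒ h·k2=z(1+11/16z)y_n
  y_{n+1}/y_n = 1 + 2/9z + 7/9z(1+11/16z) = 1 + z + 77/144z²
  so R(z) = 1 + z + 77/144z².

Solve |R(x)|<1 on ℝ⁻.
x=-1.34: |R|=0.6201
R=1: x+77/144x²=0 ⇒ x=−144/77=-1.8701; min R=1−1/(4·77/144)=0.5325>−1
Confirm numerically:
  x=-1.596: |R|=0.76605 <1
  x=-1.507: |R|=0.70738 <1
  x=-1.498: |R|=0.70192 <1
  x=-1.468: |R|=0.68434 <1
  x=-2.127: |R|=1.29215 >1
  x=-2.067: |R|=1.21759 >1
  x=-1.947: |R|=1.08003 >1
Stable set (-1.8701, 0).

z∈(-1.8701,0).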